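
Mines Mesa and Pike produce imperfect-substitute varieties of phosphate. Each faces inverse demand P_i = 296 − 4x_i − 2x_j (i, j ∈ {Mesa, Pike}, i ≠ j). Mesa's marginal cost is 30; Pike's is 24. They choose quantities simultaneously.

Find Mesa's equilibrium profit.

Mine Mesa's profit: π = x_{Mesa}(296 − 4x_{Mesa} − 2x_{Pike}) − 30x_{Mesa}.
∂π/∂x_{Mesa} = 266 − 8x_{Mesa} − 2x_{Pike} = 0 ⇒ x_{Mesa} = 33.25 − 0.25x_{Pike}.
Similarly x_{Pike} = 34 − 0.25x_{Mesa}.
Solving the two reaction functions simultaneously: (1 − (−0.25)(−0.25))x_{Mesa} = 33.25 − 0.25·34, so 0.9375x_{Mesa} = 24.75 and x_{Mesa} = 26.4.
Then x_{Pike} = 34 − 0.25·26.4 = 27.4.
P_{Mesa} = 296 − 4·26.4 − 2·27.4 = 135.6.
Profit = (135.6 − 30)·26.4 = 2787.84.

2787.84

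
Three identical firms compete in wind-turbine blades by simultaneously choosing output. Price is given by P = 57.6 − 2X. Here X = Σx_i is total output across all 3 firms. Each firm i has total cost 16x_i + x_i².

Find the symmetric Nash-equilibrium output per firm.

A representative firm's profit is π_i = x_i(57.6 − 2X) − 16x_i − x_i², with X = x_i + Σ_{j≠i} x_j.
First-order condition: 41.6 − 6x_i − 2Σ_{j≠i} x_j = 0.
Imposing symmetry (x_j = x for all j) turns Σ_{j≠i} x_j into 2x, so 41.6 = 10x and x = 4.16.

4.16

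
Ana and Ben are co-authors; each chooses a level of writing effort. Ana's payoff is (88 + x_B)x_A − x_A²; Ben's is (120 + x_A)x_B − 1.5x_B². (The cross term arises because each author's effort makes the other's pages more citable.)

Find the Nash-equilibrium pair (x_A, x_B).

Expanding Ana's payoff: 88x_A + x_Bx_A − x_A².
∂π/∂x_A = 88 + x_B − 2x_A = 0, so x_A = 44 + 0.5x_B.
Likewise for Ben: x_B = 40 + (1/3)x_A.
Substituting the second reaction function into the first: x_A = 44 + 0.5(40 + (1/3)x_A), which gives (5/6)x_A = 64 ⇒ x_A = 76.8.
Then x_B = 40 + (1/3)·76.8 = 65.6.

76.8, 65.6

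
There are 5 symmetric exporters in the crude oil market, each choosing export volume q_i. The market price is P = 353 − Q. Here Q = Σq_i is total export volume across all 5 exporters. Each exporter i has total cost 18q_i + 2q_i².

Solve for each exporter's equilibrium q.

A representative exporter's profit is π_i = q_i(353 − Q) − 18q_i − 2q_i², with Q = q_i + Σ_{j≠i} q_j.
First-order condition: 335 − 6q_i − Σ_{j≠i} q_j = 0.
Imposing symmetry (q_j = q for all j) turns Σ_{j≠i} q_j into 4q, so 335 = 10q and q = 33.5.

33.5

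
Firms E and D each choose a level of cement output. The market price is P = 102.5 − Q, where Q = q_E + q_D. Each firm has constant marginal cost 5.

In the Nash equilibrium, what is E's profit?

1056.25

Firm E's profit: π = q_E(102.5 − (q_E + q_D)) − 5q_E.
∂π/∂q_E = 97.5 − 2q_E − q_D = 0, so q_E = 48.75 − 0.5q_D.
By symmetry q_D = q_E; substituting into the reaction function, 1.5q_E = 48.75 and q_E = 32.5.
Price P = 102.5 − 65 = 37.5.
E's profit: (37.5 − 5)·32.5 = 1056.25.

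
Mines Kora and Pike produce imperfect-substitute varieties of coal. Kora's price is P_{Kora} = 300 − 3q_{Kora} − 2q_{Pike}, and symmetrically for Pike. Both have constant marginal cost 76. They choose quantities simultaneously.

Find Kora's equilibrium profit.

2352

Mine Kora's profit: π = q_{Kora}(300 − 3q_{Kora} − 2q_{Pike}) − 76q_{Kora}.
∂π/∂q_{Kora} = 224 − 6q_{Kora} − 2q_{Pike} = 0 ⇒ q_{Kora} = 112/3 − (1/3)q_{Pike}.
By symmetry q_{Pike} = q_{Kora}; substituting into the reaction function, (4/3)q_{Kora} = 112/3 and q_{Kora} = 28.
P_{Kora} = 300 − 3·28 − 2·28 = 160.
Profit = (160 − 76)·28 = 2352.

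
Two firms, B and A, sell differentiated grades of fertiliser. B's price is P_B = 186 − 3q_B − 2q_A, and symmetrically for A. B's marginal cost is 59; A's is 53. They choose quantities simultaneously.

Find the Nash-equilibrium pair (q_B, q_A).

15.5, 17

Firm B's profit: π = q_B(186 − 3q_B − 2q_A) − 59q_B.
∂π/∂q_B = 127 − 6q_B − 2q_A = 0 ⇒ q_B = 127/6 − (1/3)q_A.
Similarly q_A = 133/6 − (1/3)q_B.
Plugging q_A into B's best response: q_B = 127/6 − (1/3)(133/6 − (1/3)q_B) ⇒ (8/9)q_B = 124/9, so q_B = 15.5.
Then q_A = 133/6 − (1/3)·15.5 = 17.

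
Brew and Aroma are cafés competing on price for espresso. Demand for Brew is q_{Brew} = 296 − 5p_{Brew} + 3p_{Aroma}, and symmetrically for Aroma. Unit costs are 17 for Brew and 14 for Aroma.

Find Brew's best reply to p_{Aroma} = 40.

50.1

Brew's profit: π = (p_{Brew} − 17)(296 − 5p_{Brew} + 3p_{Aroma}).
∂π/∂p_{Brew} = 381 − 10p_{Brew} + 3p_{Aroma} = 0 ⇒ p_{Brew} = 38.1 + 0.3p_{Aroma}.
At p_{Aroma} = 40: p_{Brew} = 38.1 + 0.3·40 = 50.1.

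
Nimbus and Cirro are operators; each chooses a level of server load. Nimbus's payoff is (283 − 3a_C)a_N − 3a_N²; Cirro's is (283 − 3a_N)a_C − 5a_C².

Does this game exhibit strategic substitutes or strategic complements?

Expanding Nimbus's payoff: 283a_N − 3a_Ca_N − 3a_N².
∂π/∂a_N = 283 − 3a_C − 6a_N = 0, so a_N = 283/6 − 0.5a_C.
The best-response slope da_N/da_C = −0.5 < 0: the reaction function is downward-sloping, so the choices are strategic substitutes.

strategic substitutes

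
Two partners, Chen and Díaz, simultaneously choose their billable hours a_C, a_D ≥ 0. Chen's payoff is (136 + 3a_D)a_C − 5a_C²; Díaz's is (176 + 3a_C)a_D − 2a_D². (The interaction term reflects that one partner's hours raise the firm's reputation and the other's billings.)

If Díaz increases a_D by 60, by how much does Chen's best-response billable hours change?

18

Expanding Chen's payoff: 136a_C + 3a_Da_C − 5a_C².
∂π/∂a_C = 136 + 3a_D − 10a_C = 0, so a_C = 13.6 + 0.3a_D.
The reaction-function slope is 0.3, so a 60-unit rise in a_D moves a_C by 0.3 × 60 = 18. Chen's best response rises — the actions are strategic complements.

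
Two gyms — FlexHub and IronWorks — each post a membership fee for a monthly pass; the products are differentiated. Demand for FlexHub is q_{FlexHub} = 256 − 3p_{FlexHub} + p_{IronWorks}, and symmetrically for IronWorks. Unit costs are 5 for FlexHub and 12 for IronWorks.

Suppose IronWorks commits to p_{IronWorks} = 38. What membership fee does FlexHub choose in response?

FlexHub's profit: π = (p_{FlexHub} − 5)(256 − 3p_{FlexHub} + p_{IronWorks}).
∂π/∂p_{FlexHub} = 271 − 6p_{FlexHub} + p_{IronWorks} = 0 ⇒ p_{FlexHub} = 271/6 + (1/6)p_{IronWorks}.
At p_{IronWorks} = 38: p_{FlexHub} = 271/6 + (1/6)·38 = 51.5.

51.5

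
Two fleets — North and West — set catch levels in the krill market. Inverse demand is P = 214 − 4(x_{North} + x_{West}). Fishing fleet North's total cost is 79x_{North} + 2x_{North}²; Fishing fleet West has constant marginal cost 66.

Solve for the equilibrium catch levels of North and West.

Fishing fleet North's profit: π = x_{North}(214 − 4(x_{North} + x_{West})) − 79x_{North} − 2x_{North}².
∂π/∂x_{North} = 135 − 12x_{North} − 4x_{West} = 0, so x_{North} = 11.25 − (1/3)x_{West}.
For West: ∂π/∂x_{West} = 148 − 8x_{West} − 4x_{North} = 0 ⇒ x_{West} = 18.5 − 0.5x_{North}.
Solving the two reaction functions simultaneously: (1 − (−1/3)(−0.5))x_{North} = 11.25 − (1/3)·18.5, so (5/6)x_{North} = 61/12 and x_{North} = 6.1.
Then x_{West} = 18.5 − 0.5·6.1 = 15.45.

6.1, 15.45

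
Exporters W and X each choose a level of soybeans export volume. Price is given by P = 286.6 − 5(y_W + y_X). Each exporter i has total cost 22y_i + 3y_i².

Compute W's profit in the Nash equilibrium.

1270.08

Exporter W's profit: π = y_W(286.6 − 5(y_W + y_X)) − 22y_W − 3y_W².
∂π/∂y_W = 264.6 − 16y_W − 5y_X = 0, so y_W = 16.5375 − 0.3125y_X.
Setting y_W = y_X in the reaction function: y_W = 16.5375 − 0.3125y_W, so y_W = 16.5375 / 1.3125 = 12.6.
Price P = 286.6 − 5·25.2 = 160.6.
W's profit: (160.6 − 22)·12.6 − 3(12.6)² = 1270.08.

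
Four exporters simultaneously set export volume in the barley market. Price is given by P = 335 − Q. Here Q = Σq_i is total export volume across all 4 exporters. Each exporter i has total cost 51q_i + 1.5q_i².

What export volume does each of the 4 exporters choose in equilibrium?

A representative exporter's profit is π_i = q_i(335 − Q) − 51q_i − 1.5q_i², with Q = q_i + Σ_{j≠i} q_j.
First-order condition: 284 − 5q_i − Σ_{j≠i} q_j = 0.
With identical exporters, set every q_j = q: then 284 − 5q − 3q = 0, i.e. q = 284/8 = 35.5.

35.5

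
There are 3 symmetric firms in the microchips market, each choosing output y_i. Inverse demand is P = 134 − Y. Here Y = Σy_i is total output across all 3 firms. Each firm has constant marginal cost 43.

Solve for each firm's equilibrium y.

A representative firm's profit is π_i = y_i(134 − Y) − 43y_i, with Y = y_i + Σ_{j≠i} y_j.
First-order condition: 91 − 2y_i − Σ_{j≠i} y_j = 0.
Imposing symmetry (y_j = y for all j) turns Σ_{j≠i} y_j into 2y, so 91 = 4y and y = 22.75.

22.75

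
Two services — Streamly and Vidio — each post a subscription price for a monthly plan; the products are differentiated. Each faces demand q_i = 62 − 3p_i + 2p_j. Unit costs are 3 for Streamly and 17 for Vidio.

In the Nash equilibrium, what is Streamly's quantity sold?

52.125

Streamly's profit: π = (p_{Streamly} − 3)(62 − 3p_{Streamly} + 2p_{Vidio}).
∂π/∂p_{Streamly} = 71 − 6p_{Streamly} + 2p_{Vidio} = 0 ⇒ p_{Streamly} = 71/6 + (1/3)p_{Vidio}.
Similarly p_{Vidio} = 113/6 + (1/3)p_{Streamly}.
Substituting the second reaction function into the first: p_{Streamly} = 71/6 + (1/3)(113/6 + (1/3)p_{Streamly}), which gives (8/9)p_{Streamly} = 163/9 ⇒ p_{Streamly} = 20.375.
Then p_{Vidio} = 113/6 + (1/3)·20.375 = 25.625.
q_{Streamly} = 62 − 3·20.375 + 2·25.625 = 52.125.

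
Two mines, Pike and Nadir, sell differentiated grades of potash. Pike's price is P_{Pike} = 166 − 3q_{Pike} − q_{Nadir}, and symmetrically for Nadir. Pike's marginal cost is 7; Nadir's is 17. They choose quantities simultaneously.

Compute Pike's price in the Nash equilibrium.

76

Mine Pike's profit: π = q_{Pike}(166 − 3q_{Pike} − q_{Nadir}) − 7q_{Pike}.
∂π/∂q_{Pike} = 159 − 6q_{Pike} − q_{Nadir} = 0 ⇒ q_{Pike} = 26.5 − (1/6)q_{Nadir}.
Similarly q_{Nadir} = 149/6 − (1/6)q_{Pike}.
Solving the two reaction functions simultaneously: (1 − (−1/6)(−1/6))q_{Pike} = 26.5 − (1/6)·(149/6), so (35/36)q_{Pike} = 805/36 and q_{Pike} = 23.
Then q_{Nadir} = 149/6 − (1/6)·23 = 21.
P_{Pike} = 166 − 3·23 − 21 = 76.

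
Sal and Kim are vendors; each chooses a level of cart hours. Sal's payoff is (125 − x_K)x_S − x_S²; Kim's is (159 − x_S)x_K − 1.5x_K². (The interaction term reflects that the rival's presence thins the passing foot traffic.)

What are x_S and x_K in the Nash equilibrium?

Expanding Sal's payoff: 125x_S − x_Kx_S − x_S².
∂π/∂x_S = 125 − x_K − 2x_S = 0, so x_S = 62.5 − 0.5x_K.
Likewise for Kim: x_K = 53 − (1/3)x_S.
Solving the two reaction functions simultaneously: (1 − (−0.5)(−1/3))x_S = 62.5 − 0.5·53, so (5/6)x_S = 36 and x_S = 43.2.
Then x_K = 53 − (1/3)·43.2 = 38.6.

43.2, 38.6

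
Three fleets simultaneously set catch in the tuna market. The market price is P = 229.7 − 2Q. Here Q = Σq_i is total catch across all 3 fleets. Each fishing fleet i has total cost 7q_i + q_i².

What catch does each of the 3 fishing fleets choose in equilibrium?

22.27

A representative fishing fleet's profit is π_i = q_i(229.7 − 2Q) − 7q_i − q_i², with Q = q_i + Σ_{j≠i} q_j.
First-order condition: 222.7 − 6q_i − 2Σ_{j≠i} q_j = 0.
Imposing symmetry (q_j = q for all j) turns Σ_{j≠i} q_j into 2q, so 222.7 = 10q and q = 22.27.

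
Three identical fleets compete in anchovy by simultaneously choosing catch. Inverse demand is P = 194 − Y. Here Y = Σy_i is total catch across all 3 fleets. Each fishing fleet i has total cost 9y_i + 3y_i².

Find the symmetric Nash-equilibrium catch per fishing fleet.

18.5

A representative fishing fleet's profit is π_i = y_i(194 − Y) − 9y_i − 3y_i², with Y = y_i + Σ_{j≠i} y_j.
First-order condition: 185 − 8y_i − Σ_{j≠i} y_j = 0.
Imposing symmetry (y_j = y for all j) turns Σ_{j≠i} y_j into 2y, so 185 = 10y and y = 18.5.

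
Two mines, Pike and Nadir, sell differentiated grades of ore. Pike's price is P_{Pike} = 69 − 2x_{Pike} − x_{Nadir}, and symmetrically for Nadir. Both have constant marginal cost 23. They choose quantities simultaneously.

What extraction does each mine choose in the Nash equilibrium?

Mine Pike's profit: π = x_{Pike}(69 − 2x_{Pike} − x_{Nadir}) − 23x_{Pike}.
∂π/∂x_{Pike} = 46 − 4x_{Pike} − x_{Nadir} = 0 ⇒ x_{Pike} = 11.5 − 0.25x_{Nadir}.
By symmetry x_{Nadir} = x_{Pike}; substituting into the reaction function, 1.25x_{Pike} = 11.5 and x_{Pike} = 9.2.

9.2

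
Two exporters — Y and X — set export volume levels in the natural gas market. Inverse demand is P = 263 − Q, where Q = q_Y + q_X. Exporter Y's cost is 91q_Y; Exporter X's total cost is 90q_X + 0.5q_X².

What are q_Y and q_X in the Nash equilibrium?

Exporter Y's profit: π = q_Y(263 − (q_Y + q_X)) − 91q_Y.
∂π/∂q_Y = 172 − 2q_Y − q_X = 0, so q_Y = 86 − 0.5q_X.
For X: ∂π/∂q_X = 173 − 3q_X − q_Y = 0 ⇒ q_X = 173/3 − (1/3)q_Y.
Solving the two reaction functions simultaneously: (1 − (−0.5)(−1/3))q_Y = 86 − 0.5·(173/3), so (5/6)q_Y = 343/6 and q_Y = 68.6.
Then q_X = 173/3 − (1/3)·68.6 = 34.8.

68.6, 34.8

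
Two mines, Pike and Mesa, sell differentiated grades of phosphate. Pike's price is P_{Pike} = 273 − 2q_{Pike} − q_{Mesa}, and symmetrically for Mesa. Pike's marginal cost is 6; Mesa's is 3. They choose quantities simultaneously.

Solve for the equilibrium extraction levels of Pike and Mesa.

Mine Pike's profit: π = q_{Pike}(273 − 2q_{Pike} − q_{Mesa}) − 6q_{Pike}.
∂π/∂q_{Pike} = 267 − 4q_{Pike} − q_{Mesa} = 0 ⇒ q_{Pike} = 66.75 − 0.25q_{Mesa}.
Similarly q_{Mesa} = 67.5 − 0.25q_{Pike}.
Plugging q_{Mesa} into Pike's best response: q_{Pike} = 66.75 − 0.25(67.5 − 0.25q_{Pike}) ⇒ 0.9375q_{Pike} = 49.875, so q_{Pike} = 53.2.
Then q_{Mesa} = 67.5 − 0.25·53.2 = 54.2.

53.2, 54.2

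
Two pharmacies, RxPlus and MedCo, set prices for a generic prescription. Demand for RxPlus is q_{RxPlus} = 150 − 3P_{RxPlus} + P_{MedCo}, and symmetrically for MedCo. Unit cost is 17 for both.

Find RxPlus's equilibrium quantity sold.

69.6

RxPlus's profit: π = (P_{RxPlus} − 17)(150 − 3P_{RxPlus} + P_{MedCo}).
∂π/∂P_{RxPlus} = 201 − 6P_{RxPlus} + P_{MedCo} = 0 ⇒ P_{RxPlus} = 33.5 + (1/6)P_{MedCo}.
By symmetry P_{MedCo} = P_{RxPlus}; substituting into the reaction function, (5/6)P_{RxPlus} = 33.5 and P_{RxPlus} = 40.2.
q_{RxPlus} = 150 − 3·40.2 + 40.2 = 69.6.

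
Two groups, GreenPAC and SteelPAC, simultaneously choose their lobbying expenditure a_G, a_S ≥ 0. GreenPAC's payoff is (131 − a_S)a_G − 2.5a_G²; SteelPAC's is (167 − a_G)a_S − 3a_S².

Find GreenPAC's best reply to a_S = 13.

Expanding GreenPAC's payoff: 131a_G − a_Sa_G − 2.5a_G².
∂π/∂a_G = 131 − a_S − 5a_G = 0, so a_G = 26.2 − 0.2a_S.
At a_S = 13: a_G = 26.2 − 0.2·13 = 23.6.

23.6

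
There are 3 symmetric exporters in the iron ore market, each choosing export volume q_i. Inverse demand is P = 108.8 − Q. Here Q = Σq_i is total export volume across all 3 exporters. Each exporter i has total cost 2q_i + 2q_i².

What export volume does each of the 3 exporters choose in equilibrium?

A representative exporter's profit is π_i = q_i(108.8 − Q) − 2q_i − 2q_i², with Q = q_i + Σ_{j≠i} q_j.
First-order condition: 106.8 − 6q_i − Σ_{j≠i} q_j = 0.
With identical exporters, set every q_j = q: then 106.8 − 6q − 2q = 0, i.e. q = 106.8/8 = 13.35.

13.35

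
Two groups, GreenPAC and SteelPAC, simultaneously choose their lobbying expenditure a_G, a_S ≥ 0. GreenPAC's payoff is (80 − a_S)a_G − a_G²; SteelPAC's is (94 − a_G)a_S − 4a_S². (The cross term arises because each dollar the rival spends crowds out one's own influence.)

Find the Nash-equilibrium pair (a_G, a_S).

Expanding GreenPAC's payoff: 80a_G − a_Sa_G − a_G².
∂π/∂a_G = 80 − a_S − 2a_G = 0, so a_G = 40 − 0.5a_S.
Likewise for SteelPAC: a_S = 11.75 − 0.125a_G.
Plugging a_S into GreenPAC's best response: a_G = 40 − 0.5(11.75 − 0.125a_G) ⇒ 0.9375a_G = 34.125, so a_G = 36.4.
Then a_S = 11.75 − 0.125·36.4 = 7.2.

36.4, 7.2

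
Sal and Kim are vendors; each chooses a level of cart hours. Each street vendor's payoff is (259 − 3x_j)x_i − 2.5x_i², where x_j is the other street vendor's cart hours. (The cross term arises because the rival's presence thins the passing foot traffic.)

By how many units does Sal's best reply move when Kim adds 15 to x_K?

Sal's payoff is (259 − 3x_K)x_S − 2.5x_S².
∂π/∂x_S = 259 − 3x_K − 5x_S = 0, so x_S = 51.8 − 0.6x_K.
The reaction-function slope is −0.6, so a 15-unit rise in x_K moves x_S by −0.6 × 15 = −9. Sal's best response falls — the actions are strategic substitutes.

-9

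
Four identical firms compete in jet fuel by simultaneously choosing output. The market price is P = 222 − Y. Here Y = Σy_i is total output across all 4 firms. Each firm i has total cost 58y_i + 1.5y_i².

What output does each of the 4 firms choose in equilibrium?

20.5

A representative firm's profit is π_i = y_i(222 − Y) − 58y_i − 1.5y_i², with Y = y_i + Σ_{j≠i} y_j.
First-order condition: 164 − 5y_i − Σ_{j≠i} y_j = 0.
With identical firms, set every y_j = y: then 164 − 5y − 3y = 0, i.e. y = 164/8 = 20.5.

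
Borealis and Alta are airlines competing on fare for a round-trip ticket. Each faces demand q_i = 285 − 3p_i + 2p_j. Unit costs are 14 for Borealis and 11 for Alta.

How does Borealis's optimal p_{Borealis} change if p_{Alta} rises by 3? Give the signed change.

1

Borealis's profit: π = (p_{Borealis} − 14)(285 − 3p_{Borealis} + 2p_{Alta}).
∂π/∂p_{Borealis} = 327 − 6p_{Borealis} + 2p_{Alta} = 0 ⇒ p_{Borealis} = 54.5 + (1/3)p_{Alta}.
The reaction-function slope is 1/3, so a 3-unit rise in p_{Alta} moves p_{Borealis} by 1/3 × 3 = 1. Borealis's best response rises — the actions are strategic complements.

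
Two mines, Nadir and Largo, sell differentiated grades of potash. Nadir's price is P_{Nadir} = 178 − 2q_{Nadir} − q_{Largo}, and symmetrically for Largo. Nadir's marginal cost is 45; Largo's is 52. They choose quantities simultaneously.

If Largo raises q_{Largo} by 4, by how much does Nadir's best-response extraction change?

Mine Nadir's profit: π = q_{Nadir}(178 − 2q_{Nadir} − q_{Largo}) − 45q_{Nadir}.
∂π/∂q_{Nadir} = 133 − 4q_{Nadir} − q_{Largo} = 0 ⇒ q_{Nadir} = 33.25 − 0.25q_{Largo}.
The reaction-function slope is −0.25, so a 4-unit rise in q_{Largo} moves q_{Nadir} by −0.25 × 4 = −1. Nadir's best response falls — the actions are strategic substitutes.

-1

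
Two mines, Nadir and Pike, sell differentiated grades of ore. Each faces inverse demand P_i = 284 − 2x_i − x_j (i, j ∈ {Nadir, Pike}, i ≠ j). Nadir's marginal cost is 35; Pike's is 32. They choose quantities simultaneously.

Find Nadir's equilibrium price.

134.2

Mine Nadir's profit: π = x_{Nadir}(284 − 2x_{Nadir} − x_{Pike}) − 35x_{Nadir}.
∂π/∂x_{Nadir} = 249 − 4x_{Nadir} − x_{Pike} = 0 ⇒ x_{Nadir} = 62.25 − 0.25x_{Pike}.
Similarly x_{Pike} = 63 − 0.25x_{Nadir}.
Plugging x_{Pike} into Nadir's best response: x_{Nadir} = 62.25 − 0.25(63 − 0.25x_{Nadir}) ⇒ 0.9375x_{Nadir} = 46.5, so x_{Nadir} = 49.6.
Then x_{Pike} = 63 − 0.25·49.6 = 50.6.
P_{Nadir} = 284 − 2·49.6 − 50.6 = 134.2.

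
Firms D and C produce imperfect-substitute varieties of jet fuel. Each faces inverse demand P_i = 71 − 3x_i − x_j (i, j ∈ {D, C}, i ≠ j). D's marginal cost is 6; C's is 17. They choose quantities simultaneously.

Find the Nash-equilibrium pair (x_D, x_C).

9.6, 7.4

Firm D's profit: π = x_D(71 − 3x_D − x_C) − 6x_D.
∂π/∂x_D = 65 − 6x_D − x_C = 0 ⇒ x_D = 65/6 − (1/6)x_C.
Similarly x_C = 9 − (1/6)x_D.
Solving the two reaction functions simultaneously: (1 − (−1/6)(−1/6))x_D = 65/6 − (1/6)·9, so (35/36)x_D = 28/3 and x_D = 9.6.
Then x_C = 9 − (1/6)·9.6 = 7.4.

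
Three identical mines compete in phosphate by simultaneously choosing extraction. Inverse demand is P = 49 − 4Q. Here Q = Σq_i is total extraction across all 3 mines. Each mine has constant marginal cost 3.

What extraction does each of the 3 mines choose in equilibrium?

A representative mine's profit is π_i = q_i(49 − 4Q) − 3q_i, with Q = q_i + Σ_{j≠i} q_j.
First-order condition: 46 − 8q_i − 4Σ_{j≠i} q_j = 0.
In a symmetric equilibrium every mine chooses the same q, so Σ_{j≠i} q_j = 2q. The condition becomes 46 − 16q = 0, giving q = 46/16 = 2.875.

2.875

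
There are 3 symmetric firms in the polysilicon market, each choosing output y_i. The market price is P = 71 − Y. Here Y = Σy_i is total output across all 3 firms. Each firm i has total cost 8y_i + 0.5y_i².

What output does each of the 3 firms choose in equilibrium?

A representative firm's profit is π_i = y_i(71 − Y) − 8y_i − 0.5y_i², with Y = y_i + Σ_{j≠i} y_j.
First-order condition: 63 − 3y_i − Σ_{j≠i} y_j = 0.
In a symmetric equilibrium every firm chooses the same y, so Σ_{j≠i} y_j = 2y. The condition becomes 63 − 5y = 0, giving y = 63/5 = 12.6.

12.6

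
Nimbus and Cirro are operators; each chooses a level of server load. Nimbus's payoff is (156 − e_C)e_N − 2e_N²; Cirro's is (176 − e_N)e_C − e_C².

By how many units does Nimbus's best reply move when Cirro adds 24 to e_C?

Expanding Nimbus's payoff: 156e_N − e_Ce_N − 2e_N².
∂π/∂e_N = 156 − e_C − 4e_N = 0, so e_N = 39 − 0.25e_C.
The reaction-function slope is −0.25, so a 24-unit rise in e_C moves e_N by −0.25 × 24 = −6. Nimbus's best response falls — the actions are strategic substitutes.

-6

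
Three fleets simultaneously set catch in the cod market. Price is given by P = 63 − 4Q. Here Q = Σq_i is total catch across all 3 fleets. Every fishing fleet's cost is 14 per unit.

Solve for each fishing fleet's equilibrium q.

3.0625

A representative fishing fleet's profit is π_i = q_i(63 − 4Q) − 14q_i, with Q = q_i + Σ_{j≠i} q_j.
First-order condition: 49 − 8q_i − 4Σ_{j≠i} q_j = 0.
With identical fishing fleets, set every q_j = q: then 49 − 8q − 8q = 0, i.e. q = 49/16 = 3.0625.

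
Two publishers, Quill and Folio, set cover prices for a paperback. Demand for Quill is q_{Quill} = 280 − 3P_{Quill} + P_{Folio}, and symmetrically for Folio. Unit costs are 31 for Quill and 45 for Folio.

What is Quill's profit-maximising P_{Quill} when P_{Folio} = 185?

Quill's profit: π = (P_{Quill} − 31)(280 − 3P_{Quill} + P_{Folio}).
∂π/∂P_{Quill} = 373 − 6P_{Quill} + P_{Folio} = 0 ⇒ P_{Quill} = 373/6 + (1/6)P_{Folio}.
At P_{Folio} = 185: P_{Quill} = 373/6 + (1/6)·185 = 93.

93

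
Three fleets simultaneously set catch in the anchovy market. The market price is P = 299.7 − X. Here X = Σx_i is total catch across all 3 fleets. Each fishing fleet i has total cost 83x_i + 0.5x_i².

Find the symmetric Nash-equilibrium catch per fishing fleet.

43.34

A representative fishing fleet's profit is π_i = x_i(299.7 − X) − 83x_i − 0.5x_i², with X = x_i + Σ_{j≠i} x_j.
First-order condition: 216.7 − 3x_i − Σ_{j≠i} x_j = 0.
Imposing symmetry (x_j = x for all j) turns Σ_{j≠i} x_j into 2x, so 216.7 = 5x and x = 43.34.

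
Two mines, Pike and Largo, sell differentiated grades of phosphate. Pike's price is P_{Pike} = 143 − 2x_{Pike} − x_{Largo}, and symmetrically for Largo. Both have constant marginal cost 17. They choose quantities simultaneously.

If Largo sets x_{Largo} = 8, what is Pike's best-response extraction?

Mine Pike's profit: π = x_{Pike}(143 − 2x_{Pike} − x_{Largo}) − 17x_{Pike}.
∂π/∂x_{Pike} = 126 − 4x_{Pike} − x_{Largo} = 0 ⇒ x_{Pike} = 31.5 − 0.25x_{Largo}.
At x_{Largo} = 8: x_{Pike} = 31.5 − 0.25·8 = 29.5.

29.5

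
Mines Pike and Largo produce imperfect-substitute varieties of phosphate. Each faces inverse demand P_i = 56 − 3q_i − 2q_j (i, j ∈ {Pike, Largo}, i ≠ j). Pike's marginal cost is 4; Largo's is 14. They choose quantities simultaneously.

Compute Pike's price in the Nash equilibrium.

25.375

Mine Pike's profit: π = q_{Pike}(56 − 3q_{Pike} − 2q_{Largo}) − 4q_{Pike}.
∂π/∂q_{Pike} = 52 − 6q_{Pike} − 2q_{Largo} = 0 ⇒ q_{Pike} = 26/3 − (1/3)q_{Largo}.
Similarly q_{Largo} = 7 − (1/3)q_{Pike}.
Substituting the second reaction function into the first: q_{Pike} = 26/3 − (1/3)(7 − (1/3)q_{Pike}), which gives (8/9)q_{Pike} = 19/3 ⇒ q_{Pike} = 7.125.
Then q_{Largo} = 7 − (1/3)·7.125 = 4.625.
P_{Pike} = 56 − 3·7.125 − 2·4.625 = 25.375.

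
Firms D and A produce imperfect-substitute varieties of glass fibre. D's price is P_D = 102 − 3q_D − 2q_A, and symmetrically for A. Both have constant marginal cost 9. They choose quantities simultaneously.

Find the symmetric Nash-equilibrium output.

Firm D's profit: π = q_D(102 − 3q_D − 2q_A) − 9q_D.
∂π/∂q_D = 93 − 6q_D − 2q_A = 0 ⇒ q_D = 15.5 − (1/3)q_A.
Setting q_D = q_A in the reaction function: q_D = 15.5 − (1/3)q_D, so q_D = 15.5 / (4/3) = 11.625.

11.625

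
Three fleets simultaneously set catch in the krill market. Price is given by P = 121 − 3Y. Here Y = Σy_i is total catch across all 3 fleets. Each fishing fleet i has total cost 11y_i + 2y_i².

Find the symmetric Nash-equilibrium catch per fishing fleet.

A representative fishing fleet's profit is π_i = y_i(121 − 3Y) − 11y_i − 2y_i², with Y = y_i + Σ_{j≠i} y_j.
First-order condition: 110 − 10y_i − 3Σ_{j≠i} y_j = 0.
With identical fishing fleets, set every y_j = y: then 110 − 10y − 6y = 0, i.e. y = 110/16 = 6.875.

6.875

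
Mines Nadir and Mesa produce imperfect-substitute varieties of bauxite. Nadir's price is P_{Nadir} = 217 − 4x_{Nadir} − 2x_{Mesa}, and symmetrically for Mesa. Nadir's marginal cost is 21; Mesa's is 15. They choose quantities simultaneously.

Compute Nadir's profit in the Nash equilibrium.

Mine Nadir's profit: π = x_{Nadir}(217 − 4x_{Nadir} − 2x_{Mesa}) − 21x_{Nadir}.
∂π/∂x_{Nadir} = 196 − 8x_{Nadir} − 2x_{Mesa} = 0 ⇒ x_{Nadir} = 24.5 − 0.25x_{Mesa}.
Similarly x_{Mesa} = 25.25 − 0.25x_{Nadir}.
Solving the two reaction functions simultaneously: (1 − (−0.25)(−0.25))x_{Nadir} = 24.5 − 0.25·25.25, so 0.9375x_{Nadir} = 18.1875 and x_{Nadir} = 19.4.
Then x_{Mesa} = 25.25 − 0.25·19.4 = 20.4.
P_{Nadir} = 217 − 4·19.4 − 2·20.4 = 98.6.
Profit = (98.6 − 21)·19.4 = 1505.44.

1505.44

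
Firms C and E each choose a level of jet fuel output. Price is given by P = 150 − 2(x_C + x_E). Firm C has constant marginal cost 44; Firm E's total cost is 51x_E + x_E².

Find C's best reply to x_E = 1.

Firm C's profit: π = x_C(150 − 2(x_C + x_E)) − 44x_C.
∂π/∂x_C = 106 − 4x_C − 2x_E = 0, so x_C = 26.5 − 0.5x_E.
At x_E = 1: x_C = 26.5 − 0.5·1 = 26.

26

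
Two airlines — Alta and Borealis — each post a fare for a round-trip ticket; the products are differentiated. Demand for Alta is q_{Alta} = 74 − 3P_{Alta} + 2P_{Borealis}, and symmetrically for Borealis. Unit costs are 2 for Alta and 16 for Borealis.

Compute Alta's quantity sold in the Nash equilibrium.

Alta's profit: π = (P_{Alta} − 2)(74 − 3P_{Alta} + 2P_{Borealis}).
∂π/∂P_{Alta} = 80 − 6P_{Alta} + 2P_{Borealis} = 0 ⇒ P_{Alta} = 40/3 + (1/3)P_{Borealis}.
Similarly P_{Borealis} = 61/3 + (1/3)P_{Alta}.
Plugging P_{Borealis} into Alta's best response: P_{Alta} = 40/3 + (1/3)(61/3 + (1/3)P_{Alta}) ⇒ (8/9)P_{Alta} = 181/9, so P_{Alta} = 22.625.
Then P_{Borealis} = 61/3 + (1/3)·22.625 = 27.875.
q_{Alta} = 74 − 3·22.625 + 2·27.875 = 61.875.

61.875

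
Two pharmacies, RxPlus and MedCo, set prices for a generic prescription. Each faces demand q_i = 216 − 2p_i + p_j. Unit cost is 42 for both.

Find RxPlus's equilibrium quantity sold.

RxPlus's profit: π = (p_{RxPlus} − 42)(216 − 2p_{RxPlus} + p_{MedCo}).
∂π/∂p_{RxPlus} = 300 − 4p_{RxPlus} + p_{MedCo} = 0 ⇒ p_{RxPlus} = 75 + 0.25p_{MedCo}.
By symmetry p_{MedCo} = p_{RxPlus}; substituting into the reaction function, 0.75p_{RxPlus} = 75 and p_{RxPlus} = 100.
q_{RxPlus} = 216 − 2·100 + 100 = 116.

116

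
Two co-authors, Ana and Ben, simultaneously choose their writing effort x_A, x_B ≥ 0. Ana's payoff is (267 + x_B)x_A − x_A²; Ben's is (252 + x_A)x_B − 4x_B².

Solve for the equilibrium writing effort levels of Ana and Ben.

159.2, 51.4

Expanding Ana's payoff: 267x_A + x_Bx_A − x_A².
∂π/∂x_A = 267 + x_B − 2x_A = 0, so x_A = 133.5 + 0.5x_B.
Likewise for Ben: x_B = 31.5 + 0.125x_A.
Plugging x_B into Ana's best response: x_A = 133.5 + 0.5(31.5 + 0.125x_A) ⇒ 0.9375x_A = 149.25, so x_A = 159.2.
Then x_B = 31.5 + 0.125·159.2 = 51.4.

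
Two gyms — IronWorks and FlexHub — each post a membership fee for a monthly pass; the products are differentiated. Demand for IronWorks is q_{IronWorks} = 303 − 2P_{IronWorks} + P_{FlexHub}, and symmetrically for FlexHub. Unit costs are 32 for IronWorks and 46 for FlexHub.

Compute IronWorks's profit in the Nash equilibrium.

IronWorks's profit: π = (P_{IronWorks} − 32)(303 − 2P_{IronWorks} + P_{FlexHub}).
∂π/∂P_{IronWorks} = 367 − 4P_{IronWorks} + P_{FlexHub} = 0 ⇒ P_{IronWorks} = 91.75 + 0.25P_{FlexHub}.
Similarly P_{FlexHub} = 98.75 + 0.25P_{IronWorks}.
Solving the two reaction functions simultaneously: (1 − (0.25)(0.25))P_{IronWorks} = 91.75 + 0.25·98.75, so 0.9375P_{IronWorks} = 116.4375 and P_{IronWorks} = 124.2.
Then P_{FlexHub} = 98.75 + 0.25·124.2 = 129.8.
q_{IronWorks} = 303 − 2·124.2 + 129.8 = 184.4.
Profit = (124.2 − 32)·184.4 = 17001.68.

17001.68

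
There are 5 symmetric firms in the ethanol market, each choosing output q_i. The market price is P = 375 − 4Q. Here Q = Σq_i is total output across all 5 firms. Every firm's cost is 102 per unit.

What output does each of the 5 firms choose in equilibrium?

11.375

A representative firm's profit is π_i = q_i(375 − 4Q) − 102q_i, with Q = q_i + Σ_{j≠i} q_j.
First-order condition: 273 − 8q_i − 4Σ_{j≠i} q_j = 0.
With identical firms, set every q_j = q: then 273 − 8q − 16q = 0, i.e. q = 273/24 = 11.375.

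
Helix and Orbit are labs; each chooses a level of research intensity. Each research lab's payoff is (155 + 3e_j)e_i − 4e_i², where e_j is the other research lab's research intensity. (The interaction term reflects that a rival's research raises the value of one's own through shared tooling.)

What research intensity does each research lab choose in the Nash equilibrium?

31

Helix's payoff is (155 + 3e_O)e_H − 4e_H².
∂π/∂e_H = 155 + 3e_O − 8e_H = 0, so e_H = 19.375 + 0.375e_O.
The game is symmetric, so in equilibrium e_O = e_H: the reaction function gives 0.625e_H = 19.375, hence e_H = 31.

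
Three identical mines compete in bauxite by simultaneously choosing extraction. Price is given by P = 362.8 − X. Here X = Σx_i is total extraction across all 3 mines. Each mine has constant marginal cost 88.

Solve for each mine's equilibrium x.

A representative mine's profit is π_i = x_i(362.8 − X) − 88x_i, with X = x_i + Σ_{j≠i} x_j.
First-order condition: 274.8 − 2x_i − Σ_{j≠i} x_j = 0.
With identical mines, set every x_j = x: then 274.8 − 2x − 2x = 0, i.e. x = 274.8/4 = 68.7.

68.7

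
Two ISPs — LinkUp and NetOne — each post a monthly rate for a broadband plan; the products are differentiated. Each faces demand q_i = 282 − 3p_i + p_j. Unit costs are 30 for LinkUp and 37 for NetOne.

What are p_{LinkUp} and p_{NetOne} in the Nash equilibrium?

75, 78

LinkUp's profit: π = (p_{LinkUp} − 30)(282 − 3p_{LinkUp} + p_{NetOne}).
∂π/∂p_{LinkUp} = 372 − 6p_{LinkUp} + p_{NetOne} = 0 ⇒ p_{LinkUp} = 62 + (1/6)p_{NetOne}.
Similarly p_{NetOne} = 65.5 + (1/6)p_{LinkUp}.
Substituting the second reaction function into the first: p_{LinkUp} = 62 + (1/6)(65.5 + (1/6)p_{LinkUp}), which gives (35/36)p_{LinkUp} = 875/12 ⇒ p_{LinkUp} = 75.
Then p_{NetOne} = 65.5 + (1/6)·75 = 78.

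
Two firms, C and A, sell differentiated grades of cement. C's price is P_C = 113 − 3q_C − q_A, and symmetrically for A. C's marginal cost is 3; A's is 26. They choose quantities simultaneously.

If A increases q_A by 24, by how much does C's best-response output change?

Firm C's profit: π = q_C(113 − 3q_C − q_A) − 3q_C.
∂π/∂q_C = 110 − 6q_C − q_A = 0 ⇒ q_C = 55/3 − (1/6)q_A.
The reaction-function slope is −1/6, so a 24-unit rise in q_A moves q_C by −1/6 × 24 = −4. C's best response falls — the actions are strategic substitutes.

-4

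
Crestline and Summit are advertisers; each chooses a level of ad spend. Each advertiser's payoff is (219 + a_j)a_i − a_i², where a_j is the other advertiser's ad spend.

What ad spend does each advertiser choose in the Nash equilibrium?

219

Crestline's payoff is (219 + a_S)a_C − a_C².
∂π/∂a_C = 219 + a_S − 2a_C = 0, so a_C = 109.5 + 0.5a_S.
The game is symmetric, so in equilibrium a_S = a_C: the reaction function gives 0.5a_C = 109.5, hence a_C = 219.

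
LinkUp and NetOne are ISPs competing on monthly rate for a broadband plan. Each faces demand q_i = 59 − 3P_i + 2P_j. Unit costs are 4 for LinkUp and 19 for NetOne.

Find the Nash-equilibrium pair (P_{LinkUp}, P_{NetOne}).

20.5625, 26.1875

LinkUp's profit: π = (P_{LinkUp} − 4)(59 − 3P_{LinkUp} + 2P_{NetOne}).
∂π/∂P_{LinkUp} = 71 − 6P_{LinkUp} + 2P_{NetOne} = 0 ⇒ P_{LinkUp} = 71/6 + (1/3)P_{NetOne}.
Similarly P_{NetOne} = 58/3 + (1/3)P_{LinkUp}.
Solving the two reaction functions simultaneously: (1 − (1/3)(1/3))P_{LinkUp} = 71/6 + (1/3)·(58/3), so (8/9)P_{LinkUp} = 329/18 and P_{LinkUp} = 20.5625.
Then P_{NetOne} = 58/3 + (1/3)·20.5625 = 26.1875.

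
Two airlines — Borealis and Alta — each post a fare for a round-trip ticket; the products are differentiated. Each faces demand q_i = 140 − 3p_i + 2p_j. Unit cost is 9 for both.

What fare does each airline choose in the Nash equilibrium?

41.75

Borealis's profit: π = (p_{Borealis} − 9)(140 − 3p_{Borealis} + 2p_{Alta}).
∂π/∂p_{Borealis} = 167 − 6p_{Borealis} + 2p_{Alta} = 0 ⇒ p_{Borealis} = 167/6 + (1/3)p_{Alta}.
The game is symmetric, so in equilibrium p_{Alta} = p_{Borealis}: the reaction function gives (2/3)p_{Borealis} = 167/6, hence p_{Borealis} = 41.75.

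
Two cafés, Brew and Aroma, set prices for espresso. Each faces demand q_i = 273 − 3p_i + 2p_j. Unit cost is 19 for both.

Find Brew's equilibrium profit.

12096.75

Brew's profit: π = (p_{Brew} − 19)(273 − 3p_{Brew} + 2p_{Aroma}).
∂π/∂p_{Brew} = 330 − 6p_{Brew} + 2p_{Aroma} = 0 ⇒ p_{Brew} = 55 + (1/3)p_{Aroma}.
The game is symmetric, so in equilibrium p_{Aroma} = p_{Brew}: the reaction function gives (2/3)p_{Brew} = 55, hence p_{Brew} = 82.5.
q_{Brew} = 273 − 3·82.5 + 2·82.5 = 190.5.
Profit = (82.5 − 19)·190.5 = 12096.75.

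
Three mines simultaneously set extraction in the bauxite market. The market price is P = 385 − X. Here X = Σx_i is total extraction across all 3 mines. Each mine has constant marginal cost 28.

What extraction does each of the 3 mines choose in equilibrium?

89.25

A representative mine's profit is π_i = x_i(385 − X) − 28x_i, with X = x_i + Σ_{j≠i} x_j.
First-order condition: 357 − 2x_i − Σ_{j≠i} x_j = 0.
With identical mines, set every x_j = x: then 357 − 2x − 2x = 0, i.e. x = 357/4 = 89.25.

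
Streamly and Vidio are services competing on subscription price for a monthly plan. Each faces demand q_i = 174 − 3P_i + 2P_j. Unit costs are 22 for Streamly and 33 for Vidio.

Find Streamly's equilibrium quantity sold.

120.1875

Streamly's profit: π = (P_{Streamly} − 22)(174 − 3P_{Streamly} + 2P_{Vidio}).
∂π/∂P_{Streamly} = 240 − 6P_{Streamly} + 2P_{Vidio} = 0 ⇒ P_{Streamly} = 40 + (1/3)P_{Vidio}.
Similarly P_{Vidio} = 45.5 + (1/3)P_{Streamly}.
Plugging P_{Vidio} into Streamly's best response: P_{Streamly} = 40 + (1/3)(45.5 + (1/3)P_{Streamly}) ⇒ (8/9)P_{Streamly} = 331/6, so P_{Streamly} = 62.0625.
Then P_{Vidio} = 45.5 + (1/3)·62.0625 = 66.1875.
q_{Streamly} = 174 − 3·62.0625 + 2·66.1875 = 120.1875.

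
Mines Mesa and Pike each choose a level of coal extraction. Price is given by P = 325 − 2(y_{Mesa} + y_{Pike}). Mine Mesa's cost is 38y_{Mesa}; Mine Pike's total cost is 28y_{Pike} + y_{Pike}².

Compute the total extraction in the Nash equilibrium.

87.1

Mine Mesa's profit: π = y_{Mesa}(325 − 2(y_{Mesa} + y_{Pike})) − 38y_{Mesa}.
∂π/∂y_{Mesa} = 287 − 4y_{Mesa} − 2y_{Pike} = 0, so y_{Mesa} = 71.75 − 0.5y_{Pike}.
For Pike: ∂π/∂y_{Pike} = 297 − 6y_{Pike} − 2y_{Mesa} = 0 ⇒ y_{Pike} = 49.5 − (1/3)y_{Mesa}.
Solving the two reaction functions simultaneously: (1 − (−0.5)(−1/3))y_{Mesa} = 71.75 − 0.5·49.5, so (5/6)y_{Mesa} = 47 and y_{Mesa} = 56.4.
Then y_{Pike} = 49.5 − (1/3)·56.4 = 30.7.
Total extraction: 56.4 + 30.7 = 87.1.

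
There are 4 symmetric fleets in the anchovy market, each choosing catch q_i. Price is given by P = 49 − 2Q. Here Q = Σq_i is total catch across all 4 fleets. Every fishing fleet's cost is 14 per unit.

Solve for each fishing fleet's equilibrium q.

A representative fishing fleet's profit is π_i = q_i(49 − 2Q) − 14q_i, with Q = q_i + Σ_{j≠i} q_j.
First-order condition: 35 − 4q_i − 2Σ_{j≠i} q_j = 0.
With identical fishing fleets, set every q_j = q: then 35 − 4q − 6q = 0, i.e. q = 35/10 = 3.5.

3.5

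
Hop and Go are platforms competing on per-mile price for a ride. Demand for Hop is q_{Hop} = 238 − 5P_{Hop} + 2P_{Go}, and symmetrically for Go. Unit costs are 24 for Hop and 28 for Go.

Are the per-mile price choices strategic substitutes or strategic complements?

strategic complements

Hop's profit: π = (P_{Hop} − 24)(238 − 5P_{Hop} + 2P_{Go}).
∂π/∂P_{Hop} = 358 − 10P_{Hop} + 2P_{Go} = 0 ⇒ P_{Hop} = 35.8 + 0.2P_{Go}.
The best-response slope dP_{Hop}/dP_{Go} = 0.2 > 0: the reaction function is upward-sloping, so the choices are strategic complements.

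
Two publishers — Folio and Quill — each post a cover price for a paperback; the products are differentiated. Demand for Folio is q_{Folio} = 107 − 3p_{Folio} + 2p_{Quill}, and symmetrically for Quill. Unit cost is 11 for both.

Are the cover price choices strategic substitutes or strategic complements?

strategic complements

Folio's profit: π = (p_{Folio} − 11)(107 − 3p_{Folio} + 2p_{Quill}).
∂π/∂p_{Folio} = 140 − 6p_{Folio} + 2p_{Quill} = 0 ⇒ p_{Folio} = 70/3 + (1/3)p_{Quill}.
The best-response slope dp_{Folio}/dp_{Quill} = 1/3 > 0: the reaction function is upward-sloping, so the choices are strategic complements.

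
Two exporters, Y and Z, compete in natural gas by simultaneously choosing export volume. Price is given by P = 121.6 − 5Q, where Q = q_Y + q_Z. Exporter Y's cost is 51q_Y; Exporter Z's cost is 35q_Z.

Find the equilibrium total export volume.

10.48

Exporter Y's profit: π = q_Y(121.6 − 5(q_Y + q_Z)) − 51q_Y.
∂π/∂q_Y = 70.6 − 10q_Y − 5q_Z = 0, so q_Y = 7.06 − 0.5q_Z.
By the same steps for Z: q_Z = 8.66 − 0.5q_Y.
Plugging q_Z into Y's best response: q_Y = 7.06 − 0.5(8.66 − 0.5q_Y) ⇒ 0.75q_Y = 2.73, so q_Y = 3.64.
Then q_Z = 8.66 − 0.5·3.64 = 6.84.
Total export volume: 3.64 + 6.84 = 10.48.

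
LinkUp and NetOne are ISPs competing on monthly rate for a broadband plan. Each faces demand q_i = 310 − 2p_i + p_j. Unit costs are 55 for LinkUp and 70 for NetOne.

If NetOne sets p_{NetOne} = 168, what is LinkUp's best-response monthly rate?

147

LinkUp's profit: π = (p_{LinkUp} − 55)(310 − 2p_{LinkUp} + p_{NetOne}).
∂π/∂p_{LinkUp} = 420 − 4p_{LinkUp} + p_{NetOne} = 0 ⇒ p_{LinkUp} = 105 + 0.25p_{NetOne}.
At p_{NetOne} = 168: p_{LinkUp} = 105 + 0.25·168 = 147.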